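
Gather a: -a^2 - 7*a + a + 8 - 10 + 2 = -a^2 - 6*a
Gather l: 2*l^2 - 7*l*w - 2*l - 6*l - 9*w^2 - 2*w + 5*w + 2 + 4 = 2*l^2 + l*(-7*w - 8) - 9*w^2 + 3*w + 6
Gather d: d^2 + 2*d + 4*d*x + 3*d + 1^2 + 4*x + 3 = d^2 + d*(4*x + 5) + 4*x + 4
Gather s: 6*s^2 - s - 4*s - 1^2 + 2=6*s^2 - 5*s + 1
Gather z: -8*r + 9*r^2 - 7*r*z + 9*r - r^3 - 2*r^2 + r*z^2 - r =-r^3 + 7*r^2 + r*z^2 - 7*r*z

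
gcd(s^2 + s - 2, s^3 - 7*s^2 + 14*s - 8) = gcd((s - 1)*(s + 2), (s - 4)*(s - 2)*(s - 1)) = s - 1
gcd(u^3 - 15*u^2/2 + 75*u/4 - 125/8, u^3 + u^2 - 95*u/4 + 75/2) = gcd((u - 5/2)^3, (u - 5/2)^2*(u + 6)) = u^2 - 5*u + 25/4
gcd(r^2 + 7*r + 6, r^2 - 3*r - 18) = 1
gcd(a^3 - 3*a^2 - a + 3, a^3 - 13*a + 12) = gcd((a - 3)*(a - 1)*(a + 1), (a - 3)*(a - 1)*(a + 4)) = a^2 - 4*a + 3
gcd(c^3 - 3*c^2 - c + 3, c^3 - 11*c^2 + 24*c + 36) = c + 1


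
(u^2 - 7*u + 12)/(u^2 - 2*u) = (u^2 - 7*u + 12)/(u*(u - 2))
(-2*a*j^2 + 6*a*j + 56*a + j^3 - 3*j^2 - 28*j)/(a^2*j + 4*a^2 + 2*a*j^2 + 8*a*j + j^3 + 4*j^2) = (-2*a*j + 14*a + j^2 - 7*j)/(a^2 + 2*a*j + j^2)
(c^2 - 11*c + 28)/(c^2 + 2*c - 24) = (c - 7)/(c + 6)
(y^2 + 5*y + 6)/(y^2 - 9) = (y + 2)/(y - 3)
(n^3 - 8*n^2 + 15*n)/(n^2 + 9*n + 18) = n*(n^2 - 8*n + 15)/(n^2 + 9*n + 18)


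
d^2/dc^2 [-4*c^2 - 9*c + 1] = -8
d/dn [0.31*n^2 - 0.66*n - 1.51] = 0.62*n - 0.66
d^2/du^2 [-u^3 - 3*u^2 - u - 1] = -6*u - 6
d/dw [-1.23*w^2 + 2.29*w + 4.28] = 2.29 - 2.46*w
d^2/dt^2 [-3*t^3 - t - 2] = -18*t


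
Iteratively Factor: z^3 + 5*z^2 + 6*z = (z + 2)*(z^2 + 3*z) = (z + 2)*(z + 3)*(z)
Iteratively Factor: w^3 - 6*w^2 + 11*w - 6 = (w - 2)*(w^2 - 4*w + 3) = (w - 2)*(w - 1)*(w - 3)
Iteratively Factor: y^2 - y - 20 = (y + 4)*(y - 5)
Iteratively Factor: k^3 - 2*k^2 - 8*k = (k - 4)*(k^2 + 2*k) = (k - 4)*(k + 2)*(k)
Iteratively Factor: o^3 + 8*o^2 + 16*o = (o)*(o^2 + 8*o + 16) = o*(o + 4)*(o + 4)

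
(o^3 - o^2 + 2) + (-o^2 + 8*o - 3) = o^3 - 2*o^2 + 8*o - 1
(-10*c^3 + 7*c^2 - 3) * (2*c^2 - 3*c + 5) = -20*c^5 + 44*c^4 - 71*c^3 + 29*c^2 + 9*c - 15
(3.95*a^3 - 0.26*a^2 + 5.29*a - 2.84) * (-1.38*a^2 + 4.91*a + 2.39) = -5.451*a^5 + 19.7533*a^4 + 0.863700000000001*a^3 + 29.2717*a^2 - 1.3013*a - 6.7876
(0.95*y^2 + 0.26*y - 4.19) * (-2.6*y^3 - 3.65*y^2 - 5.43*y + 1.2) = -2.47*y^5 - 4.1435*y^4 + 4.7865*y^3 + 15.0217*y^2 + 23.0637*y - 5.028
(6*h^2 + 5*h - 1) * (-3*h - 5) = -18*h^3 - 45*h^2 - 22*h + 5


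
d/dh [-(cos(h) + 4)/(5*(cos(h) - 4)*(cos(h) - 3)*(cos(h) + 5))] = 2*(-cos(h)^3 - 5*cos(h)^2 + 8*cos(h) + 76)*sin(h)/(5*(cos(h) - 4)^2*(cos(h) - 3)^2*(cos(h) + 5)^2)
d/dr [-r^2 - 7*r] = -2*r - 7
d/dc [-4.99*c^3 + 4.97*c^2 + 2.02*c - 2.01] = -14.97*c^2 + 9.94*c + 2.02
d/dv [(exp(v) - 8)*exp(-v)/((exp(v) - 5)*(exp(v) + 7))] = 2*(-exp(3*v) + 11*exp(2*v) + 16*exp(v) - 140)*exp(-v)/(exp(4*v) + 4*exp(3*v) - 66*exp(2*v) - 140*exp(v) + 1225)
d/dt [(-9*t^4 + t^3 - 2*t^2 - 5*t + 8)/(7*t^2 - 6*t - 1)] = (-126*t^5 + 169*t^4 + 24*t^3 + 44*t^2 - 108*t + 53)/(49*t^4 - 84*t^3 + 22*t^2 + 12*t + 1)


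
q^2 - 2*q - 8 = (q - 4)*(q + 2)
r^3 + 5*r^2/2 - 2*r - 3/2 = (r - 1)*(r + 1/2)*(r + 3)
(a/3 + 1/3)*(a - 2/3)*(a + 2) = a^3/3 + 7*a^2/9 - 4/9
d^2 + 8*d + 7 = (d + 1)*(d + 7)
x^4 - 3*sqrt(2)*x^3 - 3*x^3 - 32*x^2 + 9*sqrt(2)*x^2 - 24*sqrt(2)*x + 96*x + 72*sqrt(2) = (x - 3)*(x - 6*sqrt(2))*(x + sqrt(2))*(x + 2*sqrt(2))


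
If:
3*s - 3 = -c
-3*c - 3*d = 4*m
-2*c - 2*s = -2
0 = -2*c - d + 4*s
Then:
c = 0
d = 4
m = -3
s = 1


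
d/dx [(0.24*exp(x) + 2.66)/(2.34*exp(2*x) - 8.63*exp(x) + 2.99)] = (-0.5616*exp(2*x) - 12.4488*exp(x) + 23.6734)*exp(x)/(5.4756*exp(4*x) - 40.3884*exp(3*x) + 88.4701*exp(2*x) - 51.6074*exp(x) + 8.9401)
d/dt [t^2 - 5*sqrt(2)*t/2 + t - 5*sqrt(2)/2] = 2*t - 5*sqrt(2)/2 + 1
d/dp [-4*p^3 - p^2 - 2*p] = -12*p^2 - 2*p - 2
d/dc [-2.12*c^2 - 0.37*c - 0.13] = -4.24*c - 0.37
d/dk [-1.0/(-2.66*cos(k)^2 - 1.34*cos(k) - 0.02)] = (5.32*cos(k) + 1.34)*sin(k)/(2.66*cos(k)^2 + 1.34*cos(k) + 0.02)^2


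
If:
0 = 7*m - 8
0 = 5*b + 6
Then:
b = -6/5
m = 8/7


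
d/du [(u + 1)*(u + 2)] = 2*u + 3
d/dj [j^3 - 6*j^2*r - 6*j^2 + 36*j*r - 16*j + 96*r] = 3*j^2 - 12*j*r - 12*j + 36*r - 16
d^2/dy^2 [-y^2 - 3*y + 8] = -2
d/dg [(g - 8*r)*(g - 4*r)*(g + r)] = 3*g^2 - 22*g*r + 20*r^2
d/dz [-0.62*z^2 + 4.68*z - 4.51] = 4.68 - 1.24*z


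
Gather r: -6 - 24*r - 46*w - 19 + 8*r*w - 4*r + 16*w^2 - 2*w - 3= r*(8*w - 28) + 16*w^2 - 48*w - 28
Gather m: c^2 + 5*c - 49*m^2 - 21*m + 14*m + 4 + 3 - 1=c^2 + 5*c - 49*m^2 - 7*m + 6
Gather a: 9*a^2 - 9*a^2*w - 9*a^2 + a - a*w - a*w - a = -9*a^2*w - 2*a*w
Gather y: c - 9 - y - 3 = c - y - 12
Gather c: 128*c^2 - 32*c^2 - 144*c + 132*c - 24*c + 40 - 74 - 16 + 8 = 96*c^2 - 36*c - 42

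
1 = 1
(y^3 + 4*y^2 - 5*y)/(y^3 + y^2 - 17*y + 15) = y/(y - 3)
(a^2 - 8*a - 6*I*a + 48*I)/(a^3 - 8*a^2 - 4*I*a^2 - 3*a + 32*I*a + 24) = (a - 6*I)/(a^2 - 4*I*a - 3)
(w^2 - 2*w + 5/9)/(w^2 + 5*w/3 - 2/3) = (w - 5/3)/(w + 2)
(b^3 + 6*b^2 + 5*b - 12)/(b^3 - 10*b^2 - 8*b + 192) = (b^2 + 2*b - 3)/(b^2 - 14*b + 48)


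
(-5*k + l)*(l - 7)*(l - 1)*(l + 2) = -5*k*l^3 + 30*k*l^2 + 45*k*l - 70*k + l^4 - 6*l^3 - 9*l^2 + 14*l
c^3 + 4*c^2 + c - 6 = (c - 1)*(c + 2)*(c + 3)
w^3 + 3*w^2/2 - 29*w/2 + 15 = (w - 2)*(w - 3/2)*(w + 5)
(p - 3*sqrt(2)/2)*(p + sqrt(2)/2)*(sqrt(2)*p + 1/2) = sqrt(2)*p^3 - 3*p^2/2 - 2*sqrt(2)*p - 3/4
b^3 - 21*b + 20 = (b - 4)*(b - 1)*(b + 5)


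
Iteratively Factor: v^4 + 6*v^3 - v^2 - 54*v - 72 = (v + 2)*(v^3 + 4*v^2 - 9*v - 36) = (v + 2)*(v + 4)*(v^2 - 9) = (v - 3)*(v + 2)*(v + 4)*(v + 3)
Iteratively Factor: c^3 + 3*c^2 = (c)*(c^2 + 3*c) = c*(c + 3)*(c)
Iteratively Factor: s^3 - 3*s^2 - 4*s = (s + 1)*(s^2 - 4*s) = (s - 4)*(s + 1)*(s)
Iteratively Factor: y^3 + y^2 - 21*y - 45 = (y + 3)*(y^2 - 2*y - 15) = (y - 5)*(y + 3)*(y + 3)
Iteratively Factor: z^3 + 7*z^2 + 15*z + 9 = (z + 1)*(z^2 + 6*z + 9) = (z + 1)*(z + 3)*(z + 3)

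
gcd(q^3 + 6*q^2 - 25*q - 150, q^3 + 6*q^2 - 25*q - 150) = q^3 + 6*q^2 - 25*q - 150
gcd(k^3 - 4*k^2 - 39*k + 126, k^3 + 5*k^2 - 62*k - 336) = k + 6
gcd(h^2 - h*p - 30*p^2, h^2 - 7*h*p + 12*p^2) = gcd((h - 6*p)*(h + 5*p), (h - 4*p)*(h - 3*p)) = 1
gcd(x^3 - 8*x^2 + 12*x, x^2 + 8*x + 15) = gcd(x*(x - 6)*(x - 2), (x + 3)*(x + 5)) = 1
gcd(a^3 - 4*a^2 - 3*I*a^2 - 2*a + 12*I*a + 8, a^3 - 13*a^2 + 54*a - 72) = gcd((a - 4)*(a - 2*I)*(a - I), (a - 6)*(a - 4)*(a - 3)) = a - 4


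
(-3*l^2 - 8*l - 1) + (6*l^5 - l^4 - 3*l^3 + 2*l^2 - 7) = 6*l^5 - l^4 - 3*l^3 - l^2 - 8*l - 8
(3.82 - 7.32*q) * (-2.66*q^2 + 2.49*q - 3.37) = 19.4712*q^3 - 28.388*q^2 + 34.1802*q - 12.8734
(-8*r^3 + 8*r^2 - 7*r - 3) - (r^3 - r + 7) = -9*r^3 + 8*r^2 - 6*r - 10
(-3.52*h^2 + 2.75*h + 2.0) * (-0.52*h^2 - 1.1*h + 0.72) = 1.8304*h^4 + 2.442*h^3 - 6.5994*h^2 - 0.22*h + 1.44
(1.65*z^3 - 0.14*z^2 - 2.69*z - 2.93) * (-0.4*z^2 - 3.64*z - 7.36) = -0.66*z^5 - 5.95*z^4 - 10.5584*z^3 + 11.994*z^2 + 30.4636*z + 21.5648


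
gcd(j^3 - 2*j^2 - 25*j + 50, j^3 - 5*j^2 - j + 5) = j - 5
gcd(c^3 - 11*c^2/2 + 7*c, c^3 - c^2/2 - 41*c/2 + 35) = c^2 - 11*c/2 + 7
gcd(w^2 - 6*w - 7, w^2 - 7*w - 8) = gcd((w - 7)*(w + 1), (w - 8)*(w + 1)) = w + 1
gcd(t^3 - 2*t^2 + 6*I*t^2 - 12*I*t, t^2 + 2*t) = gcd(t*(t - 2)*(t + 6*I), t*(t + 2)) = t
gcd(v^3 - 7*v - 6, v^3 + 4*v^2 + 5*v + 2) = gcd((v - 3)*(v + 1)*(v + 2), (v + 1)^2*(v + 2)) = v^2 + 3*v + 2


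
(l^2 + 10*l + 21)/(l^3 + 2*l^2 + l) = (l^2 + 10*l + 21)/(l*(l^2 + 2*l + 1))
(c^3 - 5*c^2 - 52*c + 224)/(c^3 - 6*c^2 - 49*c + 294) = (c^2 - 12*c + 32)/(c^2 - 13*c + 42)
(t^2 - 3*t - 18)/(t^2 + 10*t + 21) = (t - 6)/(t + 7)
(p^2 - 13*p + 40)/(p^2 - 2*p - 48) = (p - 5)/(p + 6)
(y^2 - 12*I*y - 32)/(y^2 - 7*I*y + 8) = (y - 4*I)/(y + I)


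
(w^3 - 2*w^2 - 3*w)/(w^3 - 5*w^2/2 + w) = 2*(w^2 - 2*w - 3)/(2*w^2 - 5*w + 2)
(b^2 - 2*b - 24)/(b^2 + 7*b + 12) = (b - 6)/(b + 3)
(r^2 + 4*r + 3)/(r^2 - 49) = (r^2 + 4*r + 3)/(r^2 - 49)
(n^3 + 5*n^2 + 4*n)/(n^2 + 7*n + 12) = n*(n + 1)/(n + 3)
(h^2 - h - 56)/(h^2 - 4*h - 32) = (h + 7)/(h + 4)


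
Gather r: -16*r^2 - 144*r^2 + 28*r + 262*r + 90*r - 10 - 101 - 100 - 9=-160*r^2 + 380*r - 220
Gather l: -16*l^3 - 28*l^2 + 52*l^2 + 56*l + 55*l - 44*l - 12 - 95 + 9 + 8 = -16*l^3 + 24*l^2 + 67*l - 90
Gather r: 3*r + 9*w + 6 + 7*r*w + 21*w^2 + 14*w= r*(7*w + 3) + 21*w^2 + 23*w + 6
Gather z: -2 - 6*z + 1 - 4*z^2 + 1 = -4*z^2 - 6*z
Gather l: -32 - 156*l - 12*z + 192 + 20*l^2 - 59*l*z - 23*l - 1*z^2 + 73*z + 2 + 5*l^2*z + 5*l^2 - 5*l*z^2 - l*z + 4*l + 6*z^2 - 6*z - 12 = l^2*(5*z + 25) + l*(-5*z^2 - 60*z - 175) + 5*z^2 + 55*z + 150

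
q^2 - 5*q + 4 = (q - 4)*(q - 1)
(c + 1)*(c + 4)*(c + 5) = c^3 + 10*c^2 + 29*c + 20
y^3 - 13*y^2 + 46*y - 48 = (y - 8)*(y - 3)*(y - 2)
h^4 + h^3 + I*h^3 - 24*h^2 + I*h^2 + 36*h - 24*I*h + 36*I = (h - 3)*(h - 2)*(h + 6)*(h + I)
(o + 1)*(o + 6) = o^2 + 7*o + 6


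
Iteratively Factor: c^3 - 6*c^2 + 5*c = (c - 5)*(c^2 - c) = c*(c - 5)*(c - 1)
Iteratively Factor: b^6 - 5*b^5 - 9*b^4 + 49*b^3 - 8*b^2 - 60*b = (b - 5)*(b^5 - 9*b^3 + 4*b^2 + 12*b) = (b - 5)*(b - 2)*(b^4 + 2*b^3 - 5*b^2 - 6*b) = (b - 5)*(b - 2)^2*(b^3 + 4*b^2 + 3*b) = b*(b - 5)*(b - 2)^2*(b^2 + 4*b + 3) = b*(b - 5)*(b - 2)^2*(b + 3)*(b + 1)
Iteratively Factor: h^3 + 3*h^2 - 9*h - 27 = (h - 3)*(h^2 + 6*h + 9) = (h - 3)*(h + 3)*(h + 3)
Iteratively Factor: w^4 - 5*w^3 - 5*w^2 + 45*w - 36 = (w + 3)*(w^3 - 8*w^2 + 19*w - 12) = (w - 4)*(w + 3)*(w^2 - 4*w + 3) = (w - 4)*(w - 3)*(w + 3)*(w - 1)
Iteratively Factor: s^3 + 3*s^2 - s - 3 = (s + 1)*(s^2 + 2*s - 3) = (s - 1)*(s + 1)*(s + 3)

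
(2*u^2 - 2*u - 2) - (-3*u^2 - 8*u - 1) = 5*u^2 + 6*u - 1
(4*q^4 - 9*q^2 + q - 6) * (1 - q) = -4*q^5 + 4*q^4 + 9*q^3 - 10*q^2 + 7*q - 6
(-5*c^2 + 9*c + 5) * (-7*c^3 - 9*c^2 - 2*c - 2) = 35*c^5 - 18*c^4 - 106*c^3 - 53*c^2 - 28*c - 10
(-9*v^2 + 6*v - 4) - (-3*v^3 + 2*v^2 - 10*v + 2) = 3*v^3 - 11*v^2 + 16*v - 6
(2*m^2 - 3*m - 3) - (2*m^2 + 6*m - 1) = -9*m - 2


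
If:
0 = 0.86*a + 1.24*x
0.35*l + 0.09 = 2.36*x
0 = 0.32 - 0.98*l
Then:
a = -0.12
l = 0.33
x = 0.09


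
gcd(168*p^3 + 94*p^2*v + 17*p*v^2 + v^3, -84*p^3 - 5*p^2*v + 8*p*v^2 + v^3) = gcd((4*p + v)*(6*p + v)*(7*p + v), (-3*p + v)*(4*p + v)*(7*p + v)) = 28*p^2 + 11*p*v + v^2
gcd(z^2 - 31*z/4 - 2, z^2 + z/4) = z + 1/4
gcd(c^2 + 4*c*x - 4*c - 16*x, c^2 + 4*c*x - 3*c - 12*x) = c + 4*x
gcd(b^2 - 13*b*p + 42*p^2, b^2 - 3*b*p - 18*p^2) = -b + 6*p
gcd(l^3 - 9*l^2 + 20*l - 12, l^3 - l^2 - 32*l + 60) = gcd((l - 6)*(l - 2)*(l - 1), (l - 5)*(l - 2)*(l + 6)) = l - 2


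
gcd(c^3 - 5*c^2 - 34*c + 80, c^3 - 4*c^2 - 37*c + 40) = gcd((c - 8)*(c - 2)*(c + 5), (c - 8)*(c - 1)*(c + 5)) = c^2 - 3*c - 40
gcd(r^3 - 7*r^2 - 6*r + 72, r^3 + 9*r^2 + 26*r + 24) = r + 3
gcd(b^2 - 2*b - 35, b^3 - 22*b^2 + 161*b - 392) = b - 7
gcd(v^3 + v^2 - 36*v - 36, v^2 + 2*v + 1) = v + 1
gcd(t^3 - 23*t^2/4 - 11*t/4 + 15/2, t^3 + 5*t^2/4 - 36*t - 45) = t^2 - 19*t/4 - 15/2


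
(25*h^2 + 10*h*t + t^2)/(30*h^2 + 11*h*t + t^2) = (5*h + t)/(6*h + t)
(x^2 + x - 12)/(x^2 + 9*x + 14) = (x^2 + x - 12)/(x^2 + 9*x + 14)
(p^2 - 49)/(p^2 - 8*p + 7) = (p + 7)/(p - 1)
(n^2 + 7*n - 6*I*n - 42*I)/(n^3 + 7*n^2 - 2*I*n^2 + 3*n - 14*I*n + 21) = (n - 6*I)/(n^2 - 2*I*n + 3)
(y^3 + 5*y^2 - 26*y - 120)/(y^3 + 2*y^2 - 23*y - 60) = (y + 6)/(y + 3)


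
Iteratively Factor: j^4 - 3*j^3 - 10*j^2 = (j - 5)*(j^3 + 2*j^2) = j*(j - 5)*(j^2 + 2*j) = j*(j - 5)*(j + 2)*(j)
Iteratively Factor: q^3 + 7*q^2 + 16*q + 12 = (q + 3)*(q^2 + 4*q + 4) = (q + 2)*(q + 3)*(q + 2)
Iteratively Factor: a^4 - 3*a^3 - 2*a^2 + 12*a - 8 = (a + 2)*(a^3 - 5*a^2 + 8*a - 4) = (a - 2)*(a + 2)*(a^2 - 3*a + 2) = (a - 2)^2*(a + 2)*(a - 1)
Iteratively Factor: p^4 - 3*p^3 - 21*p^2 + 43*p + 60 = (p - 3)*(p^3 - 21*p - 20) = (p - 3)*(p + 1)*(p^2 - p - 20) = (p - 3)*(p + 1)*(p + 4)*(p - 5)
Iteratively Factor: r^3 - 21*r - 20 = (r + 1)*(r^2 - r - 20) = (r - 5)*(r + 1)*(r + 4)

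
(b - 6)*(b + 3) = b^2 - 3*b - 18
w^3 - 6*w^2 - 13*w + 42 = (w - 7)*(w - 2)*(w + 3)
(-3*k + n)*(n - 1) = -3*k*n + 3*k + n^2 - n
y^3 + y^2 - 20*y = y*(y - 4)*(y + 5)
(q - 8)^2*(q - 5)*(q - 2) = q^4 - 23*q^3 + 186*q^2 - 608*q + 640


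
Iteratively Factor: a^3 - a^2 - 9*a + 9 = (a - 3)*(a^2 + 2*a - 3) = (a - 3)*(a + 3)*(a - 1)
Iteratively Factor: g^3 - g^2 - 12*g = (g + 3)*(g^2 - 4*g) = g*(g + 3)*(g - 4)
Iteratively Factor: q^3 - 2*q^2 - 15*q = (q - 5)*(q^2 + 3*q) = (q - 5)*(q + 3)*(q)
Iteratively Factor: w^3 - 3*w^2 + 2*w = (w - 1)*(w^2 - 2*w) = (w - 2)*(w - 1)*(w)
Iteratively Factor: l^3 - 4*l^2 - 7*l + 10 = (l + 2)*(l^2 - 6*l + 5) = (l - 1)*(l + 2)*(l - 5)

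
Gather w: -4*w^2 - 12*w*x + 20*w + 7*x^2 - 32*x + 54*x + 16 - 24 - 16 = -4*w^2 + w*(20 - 12*x) + 7*x^2 + 22*x - 24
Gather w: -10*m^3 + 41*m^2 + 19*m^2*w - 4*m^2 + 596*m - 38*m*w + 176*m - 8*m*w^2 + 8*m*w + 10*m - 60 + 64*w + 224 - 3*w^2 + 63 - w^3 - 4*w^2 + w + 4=-10*m^3 + 37*m^2 + 782*m - w^3 + w^2*(-8*m - 7) + w*(19*m^2 - 30*m + 65) + 231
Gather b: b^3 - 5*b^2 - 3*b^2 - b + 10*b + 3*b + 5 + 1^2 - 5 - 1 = b^3 - 8*b^2 + 12*b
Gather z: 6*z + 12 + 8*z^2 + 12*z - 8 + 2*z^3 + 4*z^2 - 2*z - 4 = 2*z^3 + 12*z^2 + 16*z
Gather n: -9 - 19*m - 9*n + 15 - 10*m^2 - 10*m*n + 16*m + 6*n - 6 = -10*m^2 - 3*m + n*(-10*m - 3)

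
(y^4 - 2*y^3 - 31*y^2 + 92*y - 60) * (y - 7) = y^5 - 9*y^4 - 17*y^3 + 309*y^2 - 704*y + 420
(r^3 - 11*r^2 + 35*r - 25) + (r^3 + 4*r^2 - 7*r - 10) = 2*r^3 - 7*r^2 + 28*r - 35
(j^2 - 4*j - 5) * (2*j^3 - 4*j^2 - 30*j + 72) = 2*j^5 - 12*j^4 - 24*j^3 + 212*j^2 - 138*j - 360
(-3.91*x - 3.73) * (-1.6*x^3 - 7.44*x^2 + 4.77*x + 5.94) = 6.256*x^4 + 35.0584*x^3 + 9.1005*x^2 - 41.0175*x - 22.1562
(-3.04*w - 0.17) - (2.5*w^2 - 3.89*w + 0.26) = -2.5*w^2 + 0.85*w - 0.43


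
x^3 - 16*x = x*(x - 4)*(x + 4)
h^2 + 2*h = h*(h + 2)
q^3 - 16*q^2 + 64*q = q*(q - 8)^2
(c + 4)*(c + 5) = c^2 + 9*c + 20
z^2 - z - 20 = (z - 5)*(z + 4)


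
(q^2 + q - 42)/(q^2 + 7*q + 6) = (q^2 + q - 42)/(q^2 + 7*q + 6)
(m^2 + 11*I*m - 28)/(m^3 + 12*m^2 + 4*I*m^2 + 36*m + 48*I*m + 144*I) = (m + 7*I)/(m^2 + 12*m + 36)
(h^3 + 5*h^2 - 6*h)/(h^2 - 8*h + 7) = h*(h + 6)/(h - 7)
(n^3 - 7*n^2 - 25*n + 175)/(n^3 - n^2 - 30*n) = (n^2 - 12*n + 35)/(n*(n - 6))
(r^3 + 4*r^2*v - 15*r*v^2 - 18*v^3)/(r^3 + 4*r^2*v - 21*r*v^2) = (r^2 + 7*r*v + 6*v^2)/(r*(r + 7*v))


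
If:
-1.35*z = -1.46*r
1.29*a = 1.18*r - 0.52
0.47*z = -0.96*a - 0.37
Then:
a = -0.39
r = 0.01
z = 0.01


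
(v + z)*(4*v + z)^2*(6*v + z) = 96*v^4 + 160*v^3*z + 78*v^2*z^2 + 15*v*z^3 + z^4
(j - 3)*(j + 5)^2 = j^3 + 7*j^2 - 5*j - 75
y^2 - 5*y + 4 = (y - 4)*(y - 1)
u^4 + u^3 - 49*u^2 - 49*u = u*(u - 7)*(u + 1)*(u + 7)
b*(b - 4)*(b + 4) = b^3 - 16*b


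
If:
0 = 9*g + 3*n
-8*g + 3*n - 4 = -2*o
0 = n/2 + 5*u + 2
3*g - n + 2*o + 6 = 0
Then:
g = -10/23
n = 30/23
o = -39/23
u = -61/115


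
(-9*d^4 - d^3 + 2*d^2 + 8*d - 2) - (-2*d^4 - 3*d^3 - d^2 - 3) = -7*d^4 + 2*d^3 + 3*d^2 + 8*d + 1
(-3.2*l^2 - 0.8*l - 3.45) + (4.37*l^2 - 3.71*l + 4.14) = 1.17*l^2 - 4.51*l + 0.69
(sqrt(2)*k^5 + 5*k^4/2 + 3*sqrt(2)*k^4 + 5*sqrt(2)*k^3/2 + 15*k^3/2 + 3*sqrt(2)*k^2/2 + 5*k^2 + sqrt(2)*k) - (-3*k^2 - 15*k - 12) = sqrt(2)*k^5 + 5*k^4/2 + 3*sqrt(2)*k^4 + 5*sqrt(2)*k^3/2 + 15*k^3/2 + 3*sqrt(2)*k^2/2 + 8*k^2 + sqrt(2)*k + 15*k + 12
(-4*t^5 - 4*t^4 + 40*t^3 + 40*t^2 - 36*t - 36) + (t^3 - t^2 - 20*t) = -4*t^5 - 4*t^4 + 41*t^3 + 39*t^2 - 56*t - 36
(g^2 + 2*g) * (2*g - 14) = 2*g^3 - 10*g^2 - 28*g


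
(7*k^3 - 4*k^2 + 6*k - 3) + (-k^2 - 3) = 7*k^3 - 5*k^2 + 6*k - 6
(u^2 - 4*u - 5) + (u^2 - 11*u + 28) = 2*u^2 - 15*u + 23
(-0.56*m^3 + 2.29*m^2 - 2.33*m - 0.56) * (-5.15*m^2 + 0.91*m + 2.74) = 2.884*m^5 - 12.3031*m^4 + 12.549*m^3 + 7.0383*m^2 - 6.8938*m - 1.5344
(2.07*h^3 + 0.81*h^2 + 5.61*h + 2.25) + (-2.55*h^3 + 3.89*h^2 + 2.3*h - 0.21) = -0.48*h^3 + 4.7*h^2 + 7.91*h + 2.04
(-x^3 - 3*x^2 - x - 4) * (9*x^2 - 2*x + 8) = -9*x^5 - 25*x^4 - 11*x^3 - 58*x^2 - 32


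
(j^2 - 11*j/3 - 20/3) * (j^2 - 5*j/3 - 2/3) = j^4 - 16*j^3/3 - 11*j^2/9 + 122*j/9 + 40/9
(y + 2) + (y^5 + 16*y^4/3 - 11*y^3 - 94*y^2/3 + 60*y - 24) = y^5 + 16*y^4/3 - 11*y^3 - 94*y^2/3 + 61*y - 22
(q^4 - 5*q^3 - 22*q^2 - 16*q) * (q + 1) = q^5 - 4*q^4 - 27*q^3 - 38*q^2 - 16*q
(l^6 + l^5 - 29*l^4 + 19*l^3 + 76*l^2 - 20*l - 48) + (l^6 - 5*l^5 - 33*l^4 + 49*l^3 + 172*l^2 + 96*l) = 2*l^6 - 4*l^5 - 62*l^4 + 68*l^3 + 248*l^2 + 76*l - 48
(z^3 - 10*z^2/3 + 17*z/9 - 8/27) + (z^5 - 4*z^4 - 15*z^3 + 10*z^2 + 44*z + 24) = z^5 - 4*z^4 - 14*z^3 + 20*z^2/3 + 413*z/9 + 640/27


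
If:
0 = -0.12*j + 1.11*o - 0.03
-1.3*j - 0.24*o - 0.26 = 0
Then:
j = -0.20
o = 0.01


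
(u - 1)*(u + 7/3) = u^2 + 4*u/3 - 7/3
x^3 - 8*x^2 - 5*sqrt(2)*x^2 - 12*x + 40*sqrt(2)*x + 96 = (x - 8)*(x - 6*sqrt(2))*(x + sqrt(2))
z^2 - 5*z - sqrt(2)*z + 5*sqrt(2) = (z - 5)*(z - sqrt(2))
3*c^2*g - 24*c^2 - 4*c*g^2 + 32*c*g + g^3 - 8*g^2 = (-3*c + g)*(-c + g)*(g - 8)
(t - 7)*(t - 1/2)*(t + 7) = t^3 - t^2/2 - 49*t + 49/2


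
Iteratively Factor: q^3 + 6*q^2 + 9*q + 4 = (q + 4)*(q^2 + 2*q + 1) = (q + 1)*(q + 4)*(q + 1)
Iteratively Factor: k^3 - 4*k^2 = (k)*(k^2 - 4*k) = k*(k - 4)*(k)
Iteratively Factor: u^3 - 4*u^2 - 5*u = (u + 1)*(u^2 - 5*u) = (u - 5)*(u + 1)*(u)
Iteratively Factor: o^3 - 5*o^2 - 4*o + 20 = (o - 5)*(o^2 - 4) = (o - 5)*(o + 2)*(o - 2)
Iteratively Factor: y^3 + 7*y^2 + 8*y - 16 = (y + 4)*(y^2 + 3*y - 4) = (y + 4)^2*(y - 1)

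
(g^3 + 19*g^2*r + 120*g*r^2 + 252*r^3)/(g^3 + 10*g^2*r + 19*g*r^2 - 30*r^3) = (-g^2 - 13*g*r - 42*r^2)/(-g^2 - 4*g*r + 5*r^2)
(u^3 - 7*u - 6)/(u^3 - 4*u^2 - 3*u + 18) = (u + 1)/(u - 3)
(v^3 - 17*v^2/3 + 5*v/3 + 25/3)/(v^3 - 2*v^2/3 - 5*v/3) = (v - 5)/v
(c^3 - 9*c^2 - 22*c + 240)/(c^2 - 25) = (c^2 - 14*c + 48)/(c - 5)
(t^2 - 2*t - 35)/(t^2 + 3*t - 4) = (t^2 - 2*t - 35)/(t^2 + 3*t - 4)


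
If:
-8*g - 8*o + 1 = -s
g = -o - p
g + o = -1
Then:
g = -o - 1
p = 1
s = -9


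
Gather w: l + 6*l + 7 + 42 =7*l + 49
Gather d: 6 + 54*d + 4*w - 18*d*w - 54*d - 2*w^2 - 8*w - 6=-18*d*w - 2*w^2 - 4*w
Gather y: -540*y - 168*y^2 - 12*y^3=-12*y^3 - 168*y^2 - 540*y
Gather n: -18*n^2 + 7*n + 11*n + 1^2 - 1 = -18*n^2 + 18*n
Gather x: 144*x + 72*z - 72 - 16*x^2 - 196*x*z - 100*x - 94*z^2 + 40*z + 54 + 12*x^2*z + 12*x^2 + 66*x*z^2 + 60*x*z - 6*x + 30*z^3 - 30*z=x^2*(12*z - 4) + x*(66*z^2 - 136*z + 38) + 30*z^3 - 94*z^2 + 82*z - 18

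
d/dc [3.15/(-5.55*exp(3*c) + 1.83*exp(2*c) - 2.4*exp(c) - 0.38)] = (52.4475*exp(2*c) - 11.529*exp(c) + 7.56)*exp(c)/(5.55*exp(3*c) - 1.83*exp(2*c) + 2.4*exp(c) + 0.38)^2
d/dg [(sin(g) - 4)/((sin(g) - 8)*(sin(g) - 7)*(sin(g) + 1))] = 2*(-sin(g)^3 + 13*sin(g)^2 - 56*sin(g) + 110)*cos(g)/((sin(g) - 8)^2*(sin(g) - 7)^2*(sin(g) + 1)^2)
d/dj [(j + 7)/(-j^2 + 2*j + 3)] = (-j^2 + 2*j + 2*(j - 1)*(j + 7) + 3)/(-j^2 + 2*j + 3)^2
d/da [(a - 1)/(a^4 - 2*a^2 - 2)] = (a^4 - 2*a^2 - 4*a*(a - 1)*(a^2 - 1) - 2)/(-a^4 + 2*a^2 + 2)^2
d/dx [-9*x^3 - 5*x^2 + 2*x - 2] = -27*x^2 - 10*x + 2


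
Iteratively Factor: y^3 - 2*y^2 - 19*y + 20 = (y - 1)*(y^2 - y - 20) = (y - 1)*(y + 4)*(y - 5)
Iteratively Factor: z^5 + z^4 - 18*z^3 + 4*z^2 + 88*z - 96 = (z + 3)*(z^4 - 2*z^3 - 12*z^2 + 40*z - 32) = (z - 2)*(z + 3)*(z^3 - 12*z + 16) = (z - 2)*(z + 3)*(z + 4)*(z^2 - 4*z + 4) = (z - 2)^2*(z + 3)*(z + 4)*(z - 2)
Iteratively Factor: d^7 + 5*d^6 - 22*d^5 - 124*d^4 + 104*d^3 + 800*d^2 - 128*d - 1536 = (d - 2)*(d^6 + 7*d^5 - 8*d^4 - 140*d^3 - 176*d^2 + 448*d + 768) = (d - 2)*(d + 4)*(d^5 + 3*d^4 - 20*d^3 - 60*d^2 + 64*d + 192) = (d - 2)*(d + 2)*(d + 4)*(d^4 + d^3 - 22*d^2 - 16*d + 96) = (d - 2)*(d + 2)*(d + 3)*(d + 4)*(d^3 - 2*d^2 - 16*d + 32) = (d - 2)^2*(d + 2)*(d + 3)*(d + 4)*(d^2 - 16) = (d - 2)^2*(d + 2)*(d + 3)*(d + 4)^2*(d - 4)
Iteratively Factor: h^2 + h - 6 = (h - 2)*(h + 3)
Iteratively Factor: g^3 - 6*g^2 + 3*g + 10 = (g - 2)*(g^2 - 4*g - 5) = (g - 2)*(g + 1)*(g - 5)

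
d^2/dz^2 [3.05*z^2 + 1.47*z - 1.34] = 6.10000000000000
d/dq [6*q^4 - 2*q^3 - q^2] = 2*q*(12*q^2 - 3*q - 1)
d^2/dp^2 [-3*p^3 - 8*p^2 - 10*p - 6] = -18*p - 16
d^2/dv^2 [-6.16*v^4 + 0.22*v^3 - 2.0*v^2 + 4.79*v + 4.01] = -73.92*v^2 + 1.32*v - 4.0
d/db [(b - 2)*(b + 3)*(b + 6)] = b*(3*b + 14)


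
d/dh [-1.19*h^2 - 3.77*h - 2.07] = -2.38*h - 3.77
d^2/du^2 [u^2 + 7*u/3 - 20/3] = 2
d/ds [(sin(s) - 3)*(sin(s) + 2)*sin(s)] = (3*sin(s)^2 - 2*sin(s) - 6)*cos(s)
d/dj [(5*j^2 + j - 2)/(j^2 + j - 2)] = 4*j*(j - 4)/(j^4 + 2*j^3 - 3*j^2 - 4*j + 4)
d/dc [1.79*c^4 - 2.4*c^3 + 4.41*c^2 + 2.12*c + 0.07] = 7.16*c^3 - 7.2*c^2 + 8.82*c + 2.12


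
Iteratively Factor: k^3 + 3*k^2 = (k)*(k^2 + 3*k) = k*(k + 3)*(k)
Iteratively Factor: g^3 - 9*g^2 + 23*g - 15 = (g - 5)*(g^2 - 4*g + 3) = (g - 5)*(g - 1)*(g - 3)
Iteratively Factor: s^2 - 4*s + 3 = (s - 3)*(s - 1)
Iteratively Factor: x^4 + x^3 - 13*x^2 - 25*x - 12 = (x + 1)*(x^3 - 13*x - 12) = (x - 4)*(x + 1)*(x^2 + 4*x + 3) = (x - 4)*(x + 1)*(x + 3)*(x + 1)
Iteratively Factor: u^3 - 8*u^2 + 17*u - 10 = (u - 2)*(u^2 - 6*u + 5) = (u - 5)*(u - 2)*(u - 1)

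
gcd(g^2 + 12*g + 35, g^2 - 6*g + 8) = 1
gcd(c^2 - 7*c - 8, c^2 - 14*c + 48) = c - 8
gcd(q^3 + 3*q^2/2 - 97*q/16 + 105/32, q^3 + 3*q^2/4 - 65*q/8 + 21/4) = q^2 + 11*q/4 - 21/8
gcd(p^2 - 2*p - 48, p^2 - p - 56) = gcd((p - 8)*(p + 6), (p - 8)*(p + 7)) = p - 8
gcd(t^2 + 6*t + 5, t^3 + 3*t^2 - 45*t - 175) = t + 5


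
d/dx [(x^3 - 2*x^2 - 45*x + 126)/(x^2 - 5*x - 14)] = (x^4 - 10*x^3 + 13*x^2 - 196*x + 1260)/(x^4 - 10*x^3 - 3*x^2 + 140*x + 196)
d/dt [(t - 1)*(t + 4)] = 2*t + 3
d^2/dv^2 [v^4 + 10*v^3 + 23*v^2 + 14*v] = 12*v^2 + 60*v + 46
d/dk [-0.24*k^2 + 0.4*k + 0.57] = 0.4 - 0.48*k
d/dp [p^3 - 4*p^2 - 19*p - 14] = 3*p^2 - 8*p - 19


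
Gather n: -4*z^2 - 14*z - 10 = -4*z^2 - 14*z - 10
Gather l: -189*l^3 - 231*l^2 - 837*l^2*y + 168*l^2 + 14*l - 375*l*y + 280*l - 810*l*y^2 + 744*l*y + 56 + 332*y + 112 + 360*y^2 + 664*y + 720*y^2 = -189*l^3 + l^2*(-837*y - 63) + l*(-810*y^2 + 369*y + 294) + 1080*y^2 + 996*y + 168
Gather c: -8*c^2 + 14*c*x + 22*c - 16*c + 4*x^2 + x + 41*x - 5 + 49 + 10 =-8*c^2 + c*(14*x + 6) + 4*x^2 + 42*x + 54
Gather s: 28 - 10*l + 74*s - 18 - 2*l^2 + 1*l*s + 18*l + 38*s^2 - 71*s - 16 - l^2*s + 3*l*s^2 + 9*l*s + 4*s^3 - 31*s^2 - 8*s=-2*l^2 + 8*l + 4*s^3 + s^2*(3*l + 7) + s*(-l^2 + 10*l - 5) - 6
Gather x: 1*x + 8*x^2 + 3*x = 8*x^2 + 4*x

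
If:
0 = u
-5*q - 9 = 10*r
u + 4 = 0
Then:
No Solution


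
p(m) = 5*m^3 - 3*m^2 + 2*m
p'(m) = 15*m^2 - 6*m + 2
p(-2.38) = -89.16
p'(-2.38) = 101.25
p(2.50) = 64.38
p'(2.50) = 80.75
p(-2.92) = -155.90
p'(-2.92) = 147.42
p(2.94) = 107.01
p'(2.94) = 114.01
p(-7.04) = -1907.33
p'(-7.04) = 787.66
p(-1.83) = -44.35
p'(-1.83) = 63.21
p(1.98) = 31.01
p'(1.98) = 48.93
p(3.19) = 138.16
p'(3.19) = 135.50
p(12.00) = 8232.00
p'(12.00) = 2090.00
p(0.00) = 0.00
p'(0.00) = 2.00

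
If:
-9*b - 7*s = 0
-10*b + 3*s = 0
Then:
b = 0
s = 0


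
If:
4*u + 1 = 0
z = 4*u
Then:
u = -1/4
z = -1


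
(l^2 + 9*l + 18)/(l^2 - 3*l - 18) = (l + 6)/(l - 6)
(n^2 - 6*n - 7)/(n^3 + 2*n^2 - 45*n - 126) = (n + 1)/(n^2 + 9*n + 18)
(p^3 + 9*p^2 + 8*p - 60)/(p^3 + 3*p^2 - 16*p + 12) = (p + 5)/(p - 1)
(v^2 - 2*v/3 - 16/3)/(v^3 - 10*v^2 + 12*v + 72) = (v - 8/3)/(v^2 - 12*v + 36)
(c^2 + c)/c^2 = (c + 1)/c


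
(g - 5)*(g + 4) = g^2 - g - 20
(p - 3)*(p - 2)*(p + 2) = p^3 - 3*p^2 - 4*p + 12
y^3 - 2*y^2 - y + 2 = (y - 2)*(y - 1)*(y + 1)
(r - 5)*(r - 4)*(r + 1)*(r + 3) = r^4 - 5*r^3 - 13*r^2 + 53*r + 60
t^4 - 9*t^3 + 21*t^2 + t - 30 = (t - 5)*(t - 3)*(t - 2)*(t + 1)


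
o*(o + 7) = o^2 + 7*o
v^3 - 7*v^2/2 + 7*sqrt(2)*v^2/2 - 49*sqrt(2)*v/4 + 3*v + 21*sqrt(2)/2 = (v - 2)*(v - 3/2)*(v + 7*sqrt(2)/2)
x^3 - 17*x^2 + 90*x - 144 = (x - 8)*(x - 6)*(x - 3)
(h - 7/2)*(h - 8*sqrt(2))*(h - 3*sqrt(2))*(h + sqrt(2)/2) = h^4 - 21*sqrt(2)*h^3/2 - 7*h^3/2 + 37*h^2 + 147*sqrt(2)*h^2/4 - 259*h/2 + 24*sqrt(2)*h - 84*sqrt(2)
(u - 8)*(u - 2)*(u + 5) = u^3 - 5*u^2 - 34*u + 80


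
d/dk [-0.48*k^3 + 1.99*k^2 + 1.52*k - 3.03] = -1.44*k^2 + 3.98*k + 1.52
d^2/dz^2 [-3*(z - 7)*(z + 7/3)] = -6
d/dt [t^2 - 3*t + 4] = 2*t - 3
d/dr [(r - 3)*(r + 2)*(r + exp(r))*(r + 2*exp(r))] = 3*r^3*exp(r) + 4*r^3 + 4*r^2*exp(2*r) + 6*r^2*exp(r) - 3*r^2 - 24*r*exp(r) - 12*r - 26*exp(2*r) - 18*exp(r)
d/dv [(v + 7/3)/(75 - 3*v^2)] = (3*v^2 + 14*v + 75)/(9*(v^4 - 50*v^2 + 625))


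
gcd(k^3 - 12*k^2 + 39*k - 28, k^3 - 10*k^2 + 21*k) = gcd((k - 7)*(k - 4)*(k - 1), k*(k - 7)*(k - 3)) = k - 7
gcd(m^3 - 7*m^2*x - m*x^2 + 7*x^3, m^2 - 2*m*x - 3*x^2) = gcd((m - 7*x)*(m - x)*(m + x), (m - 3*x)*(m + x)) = m + x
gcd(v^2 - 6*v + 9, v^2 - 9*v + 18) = v - 3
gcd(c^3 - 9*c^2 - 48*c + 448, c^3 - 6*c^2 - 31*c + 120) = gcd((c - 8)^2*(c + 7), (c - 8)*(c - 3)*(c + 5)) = c - 8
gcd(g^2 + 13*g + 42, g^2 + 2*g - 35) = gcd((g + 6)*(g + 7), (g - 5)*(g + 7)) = g + 7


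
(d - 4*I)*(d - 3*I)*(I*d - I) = I*d^3 + 7*d^2 - I*d^2 - 7*d - 12*I*d + 12*I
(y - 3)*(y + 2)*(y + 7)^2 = y^4 + 13*y^3 + 29*y^2 - 133*y - 294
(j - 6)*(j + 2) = j^2 - 4*j - 12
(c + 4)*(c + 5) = c^2 + 9*c + 20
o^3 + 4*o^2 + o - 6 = (o - 1)*(o + 2)*(o + 3)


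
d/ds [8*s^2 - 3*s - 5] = 16*s - 3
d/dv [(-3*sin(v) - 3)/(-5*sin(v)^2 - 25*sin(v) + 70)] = 3*(-2*sin(v) + cos(v)^2 - 20)*cos(v)/(5*(sin(v)^2 + 5*sin(v) - 14)^2)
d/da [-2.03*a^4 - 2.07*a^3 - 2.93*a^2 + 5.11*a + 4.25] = -8.12*a^3 - 6.21*a^2 - 5.86*a + 5.11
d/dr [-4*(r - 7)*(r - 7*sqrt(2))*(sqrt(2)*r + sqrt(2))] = -12*sqrt(2)*r^2 + 48*sqrt(2)*r + 112*r - 336 + 28*sqrt(2)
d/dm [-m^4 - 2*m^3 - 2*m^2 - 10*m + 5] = -4*m^3 - 6*m^2 - 4*m - 10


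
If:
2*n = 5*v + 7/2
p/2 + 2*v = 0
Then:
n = 5*v/2 + 7/4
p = -4*v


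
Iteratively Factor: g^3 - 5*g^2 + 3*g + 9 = (g - 3)*(g^2 - 2*g - 3) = (g - 3)*(g + 1)*(g - 3)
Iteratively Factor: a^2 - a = (a)*(a - 1)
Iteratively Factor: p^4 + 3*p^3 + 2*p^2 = (p)*(p^3 + 3*p^2 + 2*p) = p^2*(p^2 + 3*p + 2) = p^2*(p + 2)*(p + 1)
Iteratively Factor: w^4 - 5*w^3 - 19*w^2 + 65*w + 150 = (w - 5)*(w^3 - 19*w - 30) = (w - 5)^2*(w^2 + 5*w + 6) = (w - 5)^2*(w + 3)*(w + 2)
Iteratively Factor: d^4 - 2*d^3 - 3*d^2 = (d + 1)*(d^3 - 3*d^2) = (d - 3)*(d + 1)*(d^2) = d*(d - 3)*(d + 1)*(d)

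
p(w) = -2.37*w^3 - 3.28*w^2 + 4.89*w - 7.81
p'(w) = -7.11*w^2 - 6.56*w + 4.89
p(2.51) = -53.68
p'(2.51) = -56.37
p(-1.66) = -14.12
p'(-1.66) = -3.81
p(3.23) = -106.10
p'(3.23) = -90.48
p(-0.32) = -9.63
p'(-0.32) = 6.26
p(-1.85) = -13.08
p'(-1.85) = -7.31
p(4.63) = -290.71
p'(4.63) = -177.90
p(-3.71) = 49.93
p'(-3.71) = -68.64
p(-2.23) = -8.74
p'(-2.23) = -15.84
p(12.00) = -4516.81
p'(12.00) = -1097.67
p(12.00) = -4516.81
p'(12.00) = -1097.67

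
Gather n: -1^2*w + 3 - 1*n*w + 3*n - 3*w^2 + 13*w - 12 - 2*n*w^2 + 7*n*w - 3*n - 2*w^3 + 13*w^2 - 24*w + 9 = n*(-2*w^2 + 6*w) - 2*w^3 + 10*w^2 - 12*w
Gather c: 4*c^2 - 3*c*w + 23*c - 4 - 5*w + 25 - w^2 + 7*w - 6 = 4*c^2 + c*(23 - 3*w) - w^2 + 2*w + 15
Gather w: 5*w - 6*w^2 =-6*w^2 + 5*w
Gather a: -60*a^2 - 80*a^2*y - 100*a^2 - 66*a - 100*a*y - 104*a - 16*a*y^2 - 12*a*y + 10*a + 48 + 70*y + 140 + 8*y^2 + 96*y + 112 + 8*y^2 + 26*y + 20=a^2*(-80*y - 160) + a*(-16*y^2 - 112*y - 160) + 16*y^2 + 192*y + 320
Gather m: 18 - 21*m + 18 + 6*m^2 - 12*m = 6*m^2 - 33*m + 36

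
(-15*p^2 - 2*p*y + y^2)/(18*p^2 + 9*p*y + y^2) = (-5*p + y)/(6*p + y)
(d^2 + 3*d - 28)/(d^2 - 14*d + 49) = (d^2 + 3*d - 28)/(d^2 - 14*d + 49)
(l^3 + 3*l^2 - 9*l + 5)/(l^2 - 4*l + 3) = (l^2 + 4*l - 5)/(l - 3)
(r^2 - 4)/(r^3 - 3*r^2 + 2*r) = (r + 2)/(r*(r - 1))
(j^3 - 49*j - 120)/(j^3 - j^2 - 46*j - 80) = (j + 3)/(j + 2)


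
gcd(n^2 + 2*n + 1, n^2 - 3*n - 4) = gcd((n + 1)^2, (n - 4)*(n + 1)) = n + 1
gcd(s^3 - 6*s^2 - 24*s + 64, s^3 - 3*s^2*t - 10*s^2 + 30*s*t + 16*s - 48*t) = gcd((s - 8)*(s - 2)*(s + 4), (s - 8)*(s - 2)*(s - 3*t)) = s^2 - 10*s + 16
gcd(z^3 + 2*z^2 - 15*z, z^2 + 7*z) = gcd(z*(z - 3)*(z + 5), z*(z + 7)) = z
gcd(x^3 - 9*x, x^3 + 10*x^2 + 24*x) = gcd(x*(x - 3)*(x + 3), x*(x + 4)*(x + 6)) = x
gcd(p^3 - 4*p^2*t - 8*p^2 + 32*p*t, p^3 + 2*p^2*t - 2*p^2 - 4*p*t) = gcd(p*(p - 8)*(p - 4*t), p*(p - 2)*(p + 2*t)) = p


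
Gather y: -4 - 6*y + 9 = 5 - 6*y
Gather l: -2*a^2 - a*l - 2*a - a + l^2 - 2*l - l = -2*a^2 - 3*a + l^2 + l*(-a - 3)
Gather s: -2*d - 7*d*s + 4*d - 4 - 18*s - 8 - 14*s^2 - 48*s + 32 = 2*d - 14*s^2 + s*(-7*d - 66) + 20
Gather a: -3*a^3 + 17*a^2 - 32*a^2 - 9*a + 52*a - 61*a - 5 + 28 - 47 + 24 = -3*a^3 - 15*a^2 - 18*a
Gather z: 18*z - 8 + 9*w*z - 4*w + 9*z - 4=-4*w + z*(9*w + 27) - 12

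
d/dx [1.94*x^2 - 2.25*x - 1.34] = 3.88*x - 2.25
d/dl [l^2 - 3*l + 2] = 2*l - 3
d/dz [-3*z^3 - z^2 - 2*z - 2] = -9*z^2 - 2*z - 2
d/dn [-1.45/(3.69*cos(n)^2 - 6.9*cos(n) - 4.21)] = (10.005 - 10.701*cos(n))*sin(n)/(-3.69*cos(n)^2 + 6.9*cos(n) + 4.21)^2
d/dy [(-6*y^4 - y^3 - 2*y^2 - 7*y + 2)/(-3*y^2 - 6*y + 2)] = (36*y^5 + 111*y^4 - 36*y^3 - 15*y^2 + 4*y - 2)/(9*y^4 + 36*y^3 + 24*y^2 - 24*y + 4)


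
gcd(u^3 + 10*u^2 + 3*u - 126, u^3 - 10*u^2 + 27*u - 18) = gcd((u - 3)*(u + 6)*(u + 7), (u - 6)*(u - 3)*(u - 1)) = u - 3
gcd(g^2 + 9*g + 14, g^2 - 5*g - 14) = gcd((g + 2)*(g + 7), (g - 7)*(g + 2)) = g + 2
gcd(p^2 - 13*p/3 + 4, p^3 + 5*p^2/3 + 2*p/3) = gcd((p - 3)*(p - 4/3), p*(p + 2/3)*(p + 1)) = 1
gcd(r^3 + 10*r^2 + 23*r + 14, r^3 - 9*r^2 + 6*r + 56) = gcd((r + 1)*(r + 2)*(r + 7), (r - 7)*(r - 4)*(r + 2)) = r + 2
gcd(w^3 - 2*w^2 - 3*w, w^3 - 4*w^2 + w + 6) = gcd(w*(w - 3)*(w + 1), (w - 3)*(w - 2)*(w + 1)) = w^2 - 2*w - 3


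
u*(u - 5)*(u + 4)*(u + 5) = u^4 + 4*u^3 - 25*u^2 - 100*u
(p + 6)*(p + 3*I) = p^2 + 6*p + 3*I*p + 18*I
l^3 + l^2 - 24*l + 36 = (l - 3)*(l - 2)*(l + 6)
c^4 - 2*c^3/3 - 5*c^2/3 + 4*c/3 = c*(c - 1)^2*(c + 4/3)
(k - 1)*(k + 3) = k^2 + 2*k - 3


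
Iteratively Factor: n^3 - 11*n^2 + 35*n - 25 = (n - 5)*(n^2 - 6*n + 5) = (n - 5)^2*(n - 1)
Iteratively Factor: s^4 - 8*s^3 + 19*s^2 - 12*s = (s - 3)*(s^3 - 5*s^2 + 4*s) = (s - 3)*(s - 1)*(s^2 - 4*s) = s*(s - 3)*(s - 1)*(s - 4)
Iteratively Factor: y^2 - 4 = (y - 2)*(y + 2)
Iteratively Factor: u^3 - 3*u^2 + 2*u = (u)*(u^2 - 3*u + 2) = u*(u - 1)*(u - 2)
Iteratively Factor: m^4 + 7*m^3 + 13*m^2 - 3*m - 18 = (m + 2)*(m^3 + 5*m^2 + 3*m - 9) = (m + 2)*(m + 3)*(m^2 + 2*m - 3) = (m - 1)*(m + 2)*(m + 3)*(m + 3)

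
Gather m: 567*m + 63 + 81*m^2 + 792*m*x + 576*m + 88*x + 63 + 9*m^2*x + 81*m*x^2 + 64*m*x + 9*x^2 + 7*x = m^2*(9*x + 81) + m*(81*x^2 + 856*x + 1143) + 9*x^2 + 95*x + 126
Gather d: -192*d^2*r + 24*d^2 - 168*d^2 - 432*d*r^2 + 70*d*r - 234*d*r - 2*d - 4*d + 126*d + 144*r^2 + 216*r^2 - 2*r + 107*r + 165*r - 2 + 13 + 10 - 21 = d^2*(-192*r - 144) + d*(-432*r^2 - 164*r + 120) + 360*r^2 + 270*r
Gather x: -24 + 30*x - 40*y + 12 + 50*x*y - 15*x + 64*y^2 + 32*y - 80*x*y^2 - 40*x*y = x*(-80*y^2 + 10*y + 15) + 64*y^2 - 8*y - 12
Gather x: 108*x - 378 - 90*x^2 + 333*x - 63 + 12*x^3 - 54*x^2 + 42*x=12*x^3 - 144*x^2 + 483*x - 441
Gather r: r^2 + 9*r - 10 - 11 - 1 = r^2 + 9*r - 22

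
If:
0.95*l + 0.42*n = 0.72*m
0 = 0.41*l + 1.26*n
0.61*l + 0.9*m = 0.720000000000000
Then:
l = 0.44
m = 0.50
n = -0.14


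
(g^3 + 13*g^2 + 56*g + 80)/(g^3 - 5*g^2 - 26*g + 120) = (g^2 + 8*g + 16)/(g^2 - 10*g + 24)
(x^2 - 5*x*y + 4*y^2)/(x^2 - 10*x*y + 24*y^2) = (x - y)/(x - 6*y)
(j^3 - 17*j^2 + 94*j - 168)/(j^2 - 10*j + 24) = j - 7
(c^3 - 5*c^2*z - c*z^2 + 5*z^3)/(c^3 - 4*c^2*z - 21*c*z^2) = (-c^3 + 5*c^2*z + c*z^2 - 5*z^3)/(c*(-c^2 + 4*c*z + 21*z^2))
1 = 1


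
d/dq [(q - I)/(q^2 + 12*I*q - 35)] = (q^2 + 12*I*q - 2*(q - I)*(q + 6*I) - 35)/(q^2 + 12*I*q - 35)^2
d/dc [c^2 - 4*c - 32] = 2*c - 4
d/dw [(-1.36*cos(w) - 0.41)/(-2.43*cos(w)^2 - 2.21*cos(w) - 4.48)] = (3.3048*cos(w)^2 + 1.9926*cos(w) - 5.1867)*sin(w)/(5.9049*cos(w)^4 + 10.7406*cos(w)^3 + 26.6569*cos(w)^2 + 19.8016*cos(w) + 20.0704)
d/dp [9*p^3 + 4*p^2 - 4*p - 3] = 27*p^2 + 8*p - 4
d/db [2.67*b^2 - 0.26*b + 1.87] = 5.34*b - 0.26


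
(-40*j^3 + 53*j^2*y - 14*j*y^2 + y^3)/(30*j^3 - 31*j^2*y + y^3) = (-8*j + y)/(6*j + y)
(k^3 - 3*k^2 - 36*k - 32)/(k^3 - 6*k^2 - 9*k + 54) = (k^3 - 3*k^2 - 36*k - 32)/(k^3 - 6*k^2 - 9*k + 54)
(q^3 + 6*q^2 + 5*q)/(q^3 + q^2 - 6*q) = (q^2 + 6*q + 5)/(q^2 + q - 6)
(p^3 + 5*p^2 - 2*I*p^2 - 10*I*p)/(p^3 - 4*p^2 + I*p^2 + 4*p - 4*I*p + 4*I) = p*(p^2 + p*(5 - 2*I) - 10*I)/(p^3 + p^2*(-4 + I) + 4*p*(1 - I) + 4*I)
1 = 1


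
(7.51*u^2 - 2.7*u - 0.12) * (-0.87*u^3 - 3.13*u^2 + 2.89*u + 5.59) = -6.5337*u^5 - 21.1573*u^4 + 30.2593*u^3 + 34.5535*u^2 - 15.4398*u - 0.6708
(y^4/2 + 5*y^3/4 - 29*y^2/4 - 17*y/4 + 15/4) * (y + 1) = y^5/2 + 7*y^4/4 - 6*y^3 - 23*y^2/2 - y/2 + 15/4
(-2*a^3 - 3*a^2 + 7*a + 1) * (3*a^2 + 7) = -6*a^5 - 9*a^4 + 7*a^3 - 18*a^2 + 49*a + 7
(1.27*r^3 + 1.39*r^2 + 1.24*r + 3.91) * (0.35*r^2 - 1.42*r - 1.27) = 0.4445*r^5 - 1.3169*r^4 - 3.1527*r^3 - 2.1576*r^2 - 7.127*r - 4.9657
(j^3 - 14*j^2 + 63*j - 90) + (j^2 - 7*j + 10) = j^3 - 13*j^2 + 56*j - 80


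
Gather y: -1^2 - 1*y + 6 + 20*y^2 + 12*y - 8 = 20*y^2 + 11*y - 3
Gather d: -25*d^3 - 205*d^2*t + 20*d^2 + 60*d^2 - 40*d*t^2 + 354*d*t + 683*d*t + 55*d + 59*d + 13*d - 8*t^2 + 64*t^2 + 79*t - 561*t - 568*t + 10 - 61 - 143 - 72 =-25*d^3 + d^2*(80 - 205*t) + d*(-40*t^2 + 1037*t + 127) + 56*t^2 - 1050*t - 266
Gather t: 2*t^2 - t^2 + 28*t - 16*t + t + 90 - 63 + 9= t^2 + 13*t + 36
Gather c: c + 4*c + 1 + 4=5*c + 5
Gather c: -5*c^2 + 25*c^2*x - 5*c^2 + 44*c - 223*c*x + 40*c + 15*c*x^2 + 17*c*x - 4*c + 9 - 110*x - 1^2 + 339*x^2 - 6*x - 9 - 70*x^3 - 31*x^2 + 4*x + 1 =c^2*(25*x - 10) + c*(15*x^2 - 206*x + 80) - 70*x^3 + 308*x^2 - 112*x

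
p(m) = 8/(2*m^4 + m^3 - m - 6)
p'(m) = 8*(-8*m^3 - 3*m^2 + 1)/(2*m^4 + m^3 - m - 6)^2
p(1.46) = 1.69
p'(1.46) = -10.79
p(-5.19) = 0.01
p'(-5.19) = 0.00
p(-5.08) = 0.01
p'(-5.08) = 0.01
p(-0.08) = -1.35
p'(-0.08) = 0.22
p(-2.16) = 0.27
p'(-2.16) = 0.62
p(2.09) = 0.20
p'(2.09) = -0.44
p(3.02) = 0.04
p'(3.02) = -0.06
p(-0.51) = -1.46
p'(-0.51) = 0.34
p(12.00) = 0.00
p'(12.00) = 0.00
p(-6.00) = 0.00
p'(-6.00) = 0.00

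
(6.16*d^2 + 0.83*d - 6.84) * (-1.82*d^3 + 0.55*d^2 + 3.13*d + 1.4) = -11.2112*d^5 + 1.8774*d^4 + 32.1861*d^3 + 7.4599*d^2 - 20.2472*d - 9.576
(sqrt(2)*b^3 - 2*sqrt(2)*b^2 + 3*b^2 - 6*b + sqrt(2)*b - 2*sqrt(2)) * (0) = 0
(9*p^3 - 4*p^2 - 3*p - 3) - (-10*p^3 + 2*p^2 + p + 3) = 19*p^3 - 6*p^2 - 4*p - 6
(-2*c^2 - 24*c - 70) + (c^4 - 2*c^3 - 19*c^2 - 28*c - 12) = c^4 - 2*c^3 - 21*c^2 - 52*c - 82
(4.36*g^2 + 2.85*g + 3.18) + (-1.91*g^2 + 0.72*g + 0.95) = 2.45*g^2 + 3.57*g + 4.13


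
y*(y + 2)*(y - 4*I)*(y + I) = y^4 + 2*y^3 - 3*I*y^3 + 4*y^2 - 6*I*y^2 + 8*y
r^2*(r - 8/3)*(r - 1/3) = r^4 - 3*r^3 + 8*r^2/9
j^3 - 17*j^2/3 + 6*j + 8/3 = (j - 4)*(j - 2)*(j + 1/3)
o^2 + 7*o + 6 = (o + 1)*(o + 6)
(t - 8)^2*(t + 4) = t^3 - 12*t^2 + 256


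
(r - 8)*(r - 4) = r^2 - 12*r + 32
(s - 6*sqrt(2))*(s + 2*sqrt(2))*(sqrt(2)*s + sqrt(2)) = sqrt(2)*s^3 - 8*s^2 + sqrt(2)*s^2 - 24*sqrt(2)*s - 8*s - 24*sqrt(2)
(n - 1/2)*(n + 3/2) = n^2 + n - 3/4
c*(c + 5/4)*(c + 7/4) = c^3 + 3*c^2 + 35*c/16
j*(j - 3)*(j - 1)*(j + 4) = j^4 - 13*j^2 + 12*j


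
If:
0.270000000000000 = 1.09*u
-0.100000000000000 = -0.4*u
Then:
No Solution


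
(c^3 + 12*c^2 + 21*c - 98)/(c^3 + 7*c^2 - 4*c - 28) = (c + 7)/(c + 2)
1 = 1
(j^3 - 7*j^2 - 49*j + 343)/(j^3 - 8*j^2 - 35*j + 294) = (j + 7)/(j + 6)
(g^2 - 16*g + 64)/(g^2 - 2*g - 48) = (g - 8)/(g + 6)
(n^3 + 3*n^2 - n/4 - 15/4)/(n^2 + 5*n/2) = n + 1/2 - 3/(2*n)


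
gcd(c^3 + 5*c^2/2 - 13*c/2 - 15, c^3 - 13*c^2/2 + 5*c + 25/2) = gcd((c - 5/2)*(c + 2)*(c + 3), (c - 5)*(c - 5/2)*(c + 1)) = c - 5/2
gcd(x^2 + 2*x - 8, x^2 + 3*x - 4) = x + 4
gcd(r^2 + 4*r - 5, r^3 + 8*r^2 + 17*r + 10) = r + 5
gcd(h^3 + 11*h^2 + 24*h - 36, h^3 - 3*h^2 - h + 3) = h - 1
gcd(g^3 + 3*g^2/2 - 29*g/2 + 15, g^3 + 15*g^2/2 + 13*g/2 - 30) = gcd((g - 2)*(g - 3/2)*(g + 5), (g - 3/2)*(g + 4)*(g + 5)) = g^2 + 7*g/2 - 15/2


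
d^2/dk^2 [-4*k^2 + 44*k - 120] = -8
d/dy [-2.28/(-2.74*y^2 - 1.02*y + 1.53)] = (-12.4944*y - 2.3256)/(2.74*y^2 + 1.02*y - 1.53)^2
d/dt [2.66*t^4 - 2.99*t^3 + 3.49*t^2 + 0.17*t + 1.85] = 10.64*t^3 - 8.97*t^2 + 6.98*t + 0.17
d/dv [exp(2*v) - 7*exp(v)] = (2*exp(v) - 7)*exp(v)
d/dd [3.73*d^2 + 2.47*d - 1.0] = 7.46*d + 2.47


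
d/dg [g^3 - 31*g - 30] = 3*g^2 - 31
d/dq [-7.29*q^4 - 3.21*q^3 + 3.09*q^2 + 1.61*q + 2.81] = -29.16*q^3 - 9.63*q^2 + 6.18*q + 1.61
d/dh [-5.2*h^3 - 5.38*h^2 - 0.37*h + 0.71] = -15.6*h^2 - 10.76*h - 0.37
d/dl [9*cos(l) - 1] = -9*sin(l)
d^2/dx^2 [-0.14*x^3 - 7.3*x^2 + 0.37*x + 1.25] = -0.84*x - 14.6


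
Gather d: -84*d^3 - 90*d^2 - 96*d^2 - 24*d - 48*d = -84*d^3 - 186*d^2 - 72*d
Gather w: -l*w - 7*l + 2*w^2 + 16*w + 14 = -7*l + 2*w^2 + w*(16 - l) + 14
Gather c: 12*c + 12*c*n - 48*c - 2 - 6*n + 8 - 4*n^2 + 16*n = c*(12*n - 36) - 4*n^2 + 10*n + 6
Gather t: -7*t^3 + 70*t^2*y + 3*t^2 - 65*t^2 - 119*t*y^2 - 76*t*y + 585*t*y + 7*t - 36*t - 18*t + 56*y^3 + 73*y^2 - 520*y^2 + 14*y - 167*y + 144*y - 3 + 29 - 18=-7*t^3 + t^2*(70*y - 62) + t*(-119*y^2 + 509*y - 47) + 56*y^3 - 447*y^2 - 9*y + 8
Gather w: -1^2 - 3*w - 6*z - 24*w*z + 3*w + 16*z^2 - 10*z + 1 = -24*w*z + 16*z^2 - 16*z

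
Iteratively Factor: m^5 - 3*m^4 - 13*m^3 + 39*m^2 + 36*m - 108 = (m + 3)*(m^4 - 6*m^3 + 5*m^2 + 24*m - 36) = (m + 2)*(m + 3)*(m^3 - 8*m^2 + 21*m - 18) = (m - 2)*(m + 2)*(m + 3)*(m^2 - 6*m + 9) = (m - 3)*(m - 2)*(m + 2)*(m + 3)*(m - 3)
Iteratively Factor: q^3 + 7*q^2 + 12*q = (q)*(q^2 + 7*q + 12) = q*(q + 3)*(q + 4)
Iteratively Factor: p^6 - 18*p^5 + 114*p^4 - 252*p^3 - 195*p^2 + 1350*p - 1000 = (p - 5)*(p^5 - 13*p^4 + 49*p^3 - 7*p^2 - 230*p + 200) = (p - 5)*(p + 2)*(p^4 - 15*p^3 + 79*p^2 - 165*p + 100) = (p - 5)*(p - 1)*(p + 2)*(p^3 - 14*p^2 + 65*p - 100) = (p - 5)^2*(p - 1)*(p + 2)*(p^2 - 9*p + 20) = (p - 5)^2*(p - 4)*(p - 1)*(p + 2)*(p - 5)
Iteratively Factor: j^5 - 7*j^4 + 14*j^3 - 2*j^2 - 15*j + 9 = (j - 3)*(j^4 - 4*j^3 + 2*j^2 + 4*j - 3) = (j - 3)^2*(j^3 - j^2 - j + 1) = (j - 3)^2*(j + 1)*(j^2 - 2*j + 1) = (j - 3)^2*(j - 1)*(j + 1)*(j - 1)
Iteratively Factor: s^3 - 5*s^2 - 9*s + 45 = (s + 3)*(s^2 - 8*s + 15) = (s - 5)*(s + 3)*(s - 3)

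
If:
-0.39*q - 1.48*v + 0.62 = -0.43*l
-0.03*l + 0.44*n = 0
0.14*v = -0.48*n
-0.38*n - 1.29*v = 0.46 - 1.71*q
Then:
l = -0.61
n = -0.04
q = 0.37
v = 0.14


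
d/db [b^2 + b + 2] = 2*b + 1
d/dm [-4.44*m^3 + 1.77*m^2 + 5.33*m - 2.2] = -13.32*m^2 + 3.54*m + 5.33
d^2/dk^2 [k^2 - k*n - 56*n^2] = 2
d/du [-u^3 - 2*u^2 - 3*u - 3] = -3*u^2 - 4*u - 3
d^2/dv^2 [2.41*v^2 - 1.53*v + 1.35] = 4.82000000000000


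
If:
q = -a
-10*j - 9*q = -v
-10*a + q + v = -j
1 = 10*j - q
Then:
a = 11/211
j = 20/211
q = -11/211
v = 101/211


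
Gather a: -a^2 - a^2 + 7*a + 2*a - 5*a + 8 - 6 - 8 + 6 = -2*a^2 + 4*a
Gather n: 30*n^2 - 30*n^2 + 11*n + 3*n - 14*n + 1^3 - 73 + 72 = 0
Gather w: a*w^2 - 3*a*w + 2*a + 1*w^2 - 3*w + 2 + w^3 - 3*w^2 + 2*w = 2*a + w^3 + w^2*(a - 2) + w*(-3*a - 1) + 2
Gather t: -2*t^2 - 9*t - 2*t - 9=-2*t^2 - 11*t - 9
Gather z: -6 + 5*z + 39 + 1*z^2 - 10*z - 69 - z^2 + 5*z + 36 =0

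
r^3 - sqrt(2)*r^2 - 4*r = r*(r - 2*sqrt(2))*(r + sqrt(2))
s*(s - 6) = s^2 - 6*s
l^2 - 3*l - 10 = (l - 5)*(l + 2)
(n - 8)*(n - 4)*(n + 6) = n^3 - 6*n^2 - 40*n + 192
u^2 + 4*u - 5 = (u - 1)*(u + 5)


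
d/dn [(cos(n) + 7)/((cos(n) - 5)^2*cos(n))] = (21*cos(n) + cos(2*n) - 34)*sin(n)/((cos(n) - 5)^3*cos(n)^2)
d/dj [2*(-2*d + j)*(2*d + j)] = 4*j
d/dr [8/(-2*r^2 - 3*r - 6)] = 8*(4*r + 3)/(2*r^2 + 3*r + 6)^2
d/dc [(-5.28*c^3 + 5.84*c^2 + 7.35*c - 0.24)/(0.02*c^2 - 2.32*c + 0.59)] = (-0.1056*c^4 + 24.4992*c^3 - 23.0414*c^2 + 6.9008*c + 3.7797)/(0.0004*c^4 - 0.0928*c^3 + 5.406*c^2 - 2.7376*c + 0.3481)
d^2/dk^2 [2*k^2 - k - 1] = 4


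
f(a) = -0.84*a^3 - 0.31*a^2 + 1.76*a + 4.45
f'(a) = -2.52*a^2 - 0.62*a + 1.76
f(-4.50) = 66.80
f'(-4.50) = -46.48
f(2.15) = -1.55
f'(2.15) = -11.22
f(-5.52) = 126.57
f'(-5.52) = -71.60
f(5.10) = -106.06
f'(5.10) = -66.95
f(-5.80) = 147.71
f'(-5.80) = -79.42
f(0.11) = 4.64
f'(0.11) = 1.66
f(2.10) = -1.00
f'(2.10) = -10.66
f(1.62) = 2.92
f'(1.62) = -5.86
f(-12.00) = 1390.21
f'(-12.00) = -353.68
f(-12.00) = 1390.21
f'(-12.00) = -353.68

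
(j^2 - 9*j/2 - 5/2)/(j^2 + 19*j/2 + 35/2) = (2*j^2 - 9*j - 5)/(2*j^2 + 19*j + 35)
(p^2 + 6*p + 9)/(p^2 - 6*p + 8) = (p^2 + 6*p + 9)/(p^2 - 6*p + 8)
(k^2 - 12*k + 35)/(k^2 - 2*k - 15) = (k - 7)/(k + 3)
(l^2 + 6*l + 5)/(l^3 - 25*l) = (l + 1)/(l*(l - 5))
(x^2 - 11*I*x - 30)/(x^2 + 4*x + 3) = (x^2 - 11*I*x - 30)/(x^2 + 4*x + 3)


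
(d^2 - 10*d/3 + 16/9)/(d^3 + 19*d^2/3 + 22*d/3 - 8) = (d - 8/3)/(d^2 + 7*d + 12)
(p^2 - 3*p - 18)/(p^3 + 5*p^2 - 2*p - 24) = (p - 6)/(p^2 + 2*p - 8)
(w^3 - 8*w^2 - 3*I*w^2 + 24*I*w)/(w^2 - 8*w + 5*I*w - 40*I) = w*(w - 3*I)/(w + 5*I)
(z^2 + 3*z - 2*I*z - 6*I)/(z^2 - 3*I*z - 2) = (z + 3)/(z - I)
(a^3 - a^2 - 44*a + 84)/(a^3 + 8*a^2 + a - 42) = (a - 6)/(a + 3)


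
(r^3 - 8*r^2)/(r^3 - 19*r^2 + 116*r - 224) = r^2/(r^2 - 11*r + 28)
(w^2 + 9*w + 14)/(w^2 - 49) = (w + 2)/(w - 7)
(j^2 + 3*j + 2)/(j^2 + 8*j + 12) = (j + 1)/(j + 6)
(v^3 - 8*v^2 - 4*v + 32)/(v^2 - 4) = v - 8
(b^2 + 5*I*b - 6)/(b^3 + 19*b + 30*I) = 1/(b - 5*I)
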